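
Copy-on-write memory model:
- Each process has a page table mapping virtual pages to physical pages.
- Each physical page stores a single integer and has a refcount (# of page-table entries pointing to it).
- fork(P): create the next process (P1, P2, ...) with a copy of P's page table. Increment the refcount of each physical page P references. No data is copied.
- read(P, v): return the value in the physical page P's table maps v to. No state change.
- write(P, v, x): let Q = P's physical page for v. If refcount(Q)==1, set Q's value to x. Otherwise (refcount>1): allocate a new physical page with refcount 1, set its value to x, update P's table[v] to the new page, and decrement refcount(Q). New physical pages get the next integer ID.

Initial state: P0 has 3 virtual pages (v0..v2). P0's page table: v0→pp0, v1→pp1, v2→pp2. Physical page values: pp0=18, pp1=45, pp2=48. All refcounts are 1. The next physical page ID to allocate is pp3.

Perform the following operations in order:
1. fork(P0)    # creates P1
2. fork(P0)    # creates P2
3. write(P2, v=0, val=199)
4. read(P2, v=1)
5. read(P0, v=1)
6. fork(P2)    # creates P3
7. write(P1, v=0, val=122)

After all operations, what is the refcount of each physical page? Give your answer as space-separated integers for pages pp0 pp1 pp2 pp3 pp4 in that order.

Op 1: fork(P0) -> P1. 3 ppages; refcounts: pp0:2 pp1:2 pp2:2
Op 2: fork(P0) -> P2. 3 ppages; refcounts: pp0:3 pp1:3 pp2:3
Op 3: write(P2, v0, 199). refcount(pp0)=3>1 -> COPY to pp3. 4 ppages; refcounts: pp0:2 pp1:3 pp2:3 pp3:1
Op 4: read(P2, v1) -> 45. No state change.
Op 5: read(P0, v1) -> 45. No state change.
Op 6: fork(P2) -> P3. 4 ppages; refcounts: pp0:2 pp1:4 pp2:4 pp3:2
Op 7: write(P1, v0, 122). refcount(pp0)=2>1 -> COPY to pp4. 5 ppages; refcounts: pp0:1 pp1:4 pp2:4 pp3:2 pp4:1

Answer: 1 4 4 2 1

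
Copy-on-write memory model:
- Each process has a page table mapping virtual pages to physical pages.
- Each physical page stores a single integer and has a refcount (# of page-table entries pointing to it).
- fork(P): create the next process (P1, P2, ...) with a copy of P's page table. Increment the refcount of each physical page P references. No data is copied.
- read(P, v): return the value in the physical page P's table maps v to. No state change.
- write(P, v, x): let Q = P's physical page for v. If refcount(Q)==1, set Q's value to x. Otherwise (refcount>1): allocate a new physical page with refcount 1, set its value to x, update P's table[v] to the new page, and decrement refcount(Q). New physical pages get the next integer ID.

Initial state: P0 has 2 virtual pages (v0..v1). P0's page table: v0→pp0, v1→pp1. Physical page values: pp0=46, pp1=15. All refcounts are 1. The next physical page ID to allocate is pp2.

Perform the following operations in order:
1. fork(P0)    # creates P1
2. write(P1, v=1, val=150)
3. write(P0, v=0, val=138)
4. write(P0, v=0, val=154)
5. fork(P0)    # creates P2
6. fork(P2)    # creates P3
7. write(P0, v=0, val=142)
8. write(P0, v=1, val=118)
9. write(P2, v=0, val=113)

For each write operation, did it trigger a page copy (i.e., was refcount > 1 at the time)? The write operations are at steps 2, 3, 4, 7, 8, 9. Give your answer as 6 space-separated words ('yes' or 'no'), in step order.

Op 1: fork(P0) -> P1. 2 ppages; refcounts: pp0:2 pp1:2
Op 2: write(P1, v1, 150). refcount(pp1)=2>1 -> COPY to pp2. 3 ppages; refcounts: pp0:2 pp1:1 pp2:1
Op 3: write(P0, v0, 138). refcount(pp0)=2>1 -> COPY to pp3. 4 ppages; refcounts: pp0:1 pp1:1 pp2:1 pp3:1
Op 4: write(P0, v0, 154). refcount(pp3)=1 -> write in place. 4 ppages; refcounts: pp0:1 pp1:1 pp2:1 pp3:1
Op 5: fork(P0) -> P2. 4 ppages; refcounts: pp0:1 pp1:2 pp2:1 pp3:2
Op 6: fork(P2) -> P3. 4 ppages; refcounts: pp0:1 pp1:3 pp2:1 pp3:3
Op 7: write(P0, v0, 142). refcount(pp3)=3>1 -> COPY to pp4. 5 ppages; refcounts: pp0:1 pp1:3 pp2:1 pp3:2 pp4:1
Op 8: write(P0, v1, 118). refcount(pp1)=3>1 -> COPY to pp5. 6 ppages; refcounts: pp0:1 pp1:2 pp2:1 pp3:2 pp4:1 pp5:1
Op 9: write(P2, v0, 113). refcount(pp3)=2>1 -> COPY to pp6. 7 ppages; refcounts: pp0:1 pp1:2 pp2:1 pp3:1 pp4:1 pp5:1 pp6:1

yes yes no yes yes yes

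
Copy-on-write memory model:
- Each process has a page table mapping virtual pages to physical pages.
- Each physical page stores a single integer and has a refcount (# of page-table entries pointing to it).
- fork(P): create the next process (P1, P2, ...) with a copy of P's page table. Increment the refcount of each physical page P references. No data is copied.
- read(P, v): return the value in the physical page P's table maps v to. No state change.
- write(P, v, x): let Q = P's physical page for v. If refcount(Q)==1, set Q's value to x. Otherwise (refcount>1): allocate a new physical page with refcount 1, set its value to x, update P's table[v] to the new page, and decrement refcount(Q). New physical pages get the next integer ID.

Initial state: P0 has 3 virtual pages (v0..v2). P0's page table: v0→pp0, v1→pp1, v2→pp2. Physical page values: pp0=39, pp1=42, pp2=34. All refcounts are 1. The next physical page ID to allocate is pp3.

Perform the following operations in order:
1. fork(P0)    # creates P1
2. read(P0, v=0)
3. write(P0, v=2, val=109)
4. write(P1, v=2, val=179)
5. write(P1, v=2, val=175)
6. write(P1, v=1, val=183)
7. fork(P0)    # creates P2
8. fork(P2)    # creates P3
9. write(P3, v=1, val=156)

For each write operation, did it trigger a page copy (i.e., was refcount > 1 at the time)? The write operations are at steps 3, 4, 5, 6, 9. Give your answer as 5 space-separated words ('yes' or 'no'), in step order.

Op 1: fork(P0) -> P1. 3 ppages; refcounts: pp0:2 pp1:2 pp2:2
Op 2: read(P0, v0) -> 39. No state change.
Op 3: write(P0, v2, 109). refcount(pp2)=2>1 -> COPY to pp3. 4 ppages; refcounts: pp0:2 pp1:2 pp2:1 pp3:1
Op 4: write(P1, v2, 179). refcount(pp2)=1 -> write in place. 4 ppages; refcounts: pp0:2 pp1:2 pp2:1 pp3:1
Op 5: write(P1, v2, 175). refcount(pp2)=1 -> write in place. 4 ppages; refcounts: pp0:2 pp1:2 pp2:1 pp3:1
Op 6: write(P1, v1, 183). refcount(pp1)=2>1 -> COPY to pp4. 5 ppages; refcounts: pp0:2 pp1:1 pp2:1 pp3:1 pp4:1
Op 7: fork(P0) -> P2. 5 ppages; refcounts: pp0:3 pp1:2 pp2:1 pp3:2 pp4:1
Op 8: fork(P2) -> P3. 5 ppages; refcounts: pp0:4 pp1:3 pp2:1 pp3:3 pp4:1
Op 9: write(P3, v1, 156). refcount(pp1)=3>1 -> COPY to pp5. 6 ppages; refcounts: pp0:4 pp1:2 pp2:1 pp3:3 pp4:1 pp5:1

yes no no yes yes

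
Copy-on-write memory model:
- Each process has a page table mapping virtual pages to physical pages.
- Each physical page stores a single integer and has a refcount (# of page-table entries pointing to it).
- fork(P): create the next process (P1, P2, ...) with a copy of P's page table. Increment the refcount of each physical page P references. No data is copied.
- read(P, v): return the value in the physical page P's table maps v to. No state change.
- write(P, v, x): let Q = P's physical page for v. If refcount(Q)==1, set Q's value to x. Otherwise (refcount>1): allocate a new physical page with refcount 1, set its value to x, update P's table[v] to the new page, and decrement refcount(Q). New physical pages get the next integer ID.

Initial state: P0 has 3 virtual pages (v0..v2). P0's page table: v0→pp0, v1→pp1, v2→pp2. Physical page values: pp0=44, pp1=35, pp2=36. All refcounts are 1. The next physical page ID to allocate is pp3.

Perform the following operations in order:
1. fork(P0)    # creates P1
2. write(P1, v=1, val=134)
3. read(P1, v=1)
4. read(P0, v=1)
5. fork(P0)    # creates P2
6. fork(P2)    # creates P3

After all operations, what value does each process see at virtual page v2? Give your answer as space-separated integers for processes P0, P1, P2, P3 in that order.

Op 1: fork(P0) -> P1. 3 ppages; refcounts: pp0:2 pp1:2 pp2:2
Op 2: write(P1, v1, 134). refcount(pp1)=2>1 -> COPY to pp3. 4 ppages; refcounts: pp0:2 pp1:1 pp2:2 pp3:1
Op 3: read(P1, v1) -> 134. No state change.
Op 4: read(P0, v1) -> 35. No state change.
Op 5: fork(P0) -> P2. 4 ppages; refcounts: pp0:3 pp1:2 pp2:3 pp3:1
Op 6: fork(P2) -> P3. 4 ppages; refcounts: pp0:4 pp1:3 pp2:4 pp3:1
P0: v2 -> pp2 = 36
P1: v2 -> pp2 = 36
P2: v2 -> pp2 = 36
P3: v2 -> pp2 = 36

Answer: 36 36 36 36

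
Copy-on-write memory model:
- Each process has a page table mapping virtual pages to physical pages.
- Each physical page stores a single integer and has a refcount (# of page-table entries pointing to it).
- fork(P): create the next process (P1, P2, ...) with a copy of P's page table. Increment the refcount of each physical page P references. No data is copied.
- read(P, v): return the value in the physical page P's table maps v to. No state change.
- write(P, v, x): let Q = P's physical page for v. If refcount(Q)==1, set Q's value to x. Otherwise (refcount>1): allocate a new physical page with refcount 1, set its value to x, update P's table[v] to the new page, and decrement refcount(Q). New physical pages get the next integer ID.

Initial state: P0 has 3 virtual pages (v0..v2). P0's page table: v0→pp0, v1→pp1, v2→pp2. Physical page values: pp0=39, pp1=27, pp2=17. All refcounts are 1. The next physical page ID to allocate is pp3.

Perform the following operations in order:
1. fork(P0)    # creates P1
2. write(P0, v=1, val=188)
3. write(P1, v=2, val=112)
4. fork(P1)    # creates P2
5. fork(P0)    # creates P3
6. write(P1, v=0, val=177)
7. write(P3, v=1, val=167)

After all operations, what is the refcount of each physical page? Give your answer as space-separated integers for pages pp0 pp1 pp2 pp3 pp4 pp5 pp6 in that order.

Op 1: fork(P0) -> P1. 3 ppages; refcounts: pp0:2 pp1:2 pp2:2
Op 2: write(P0, v1, 188). refcount(pp1)=2>1 -> COPY to pp3. 4 ppages; refcounts: pp0:2 pp1:1 pp2:2 pp3:1
Op 3: write(P1, v2, 112). refcount(pp2)=2>1 -> COPY to pp4. 5 ppages; refcounts: pp0:2 pp1:1 pp2:1 pp3:1 pp4:1
Op 4: fork(P1) -> P2. 5 ppages; refcounts: pp0:3 pp1:2 pp2:1 pp3:1 pp4:2
Op 5: fork(P0) -> P3. 5 ppages; refcounts: pp0:4 pp1:2 pp2:2 pp3:2 pp4:2
Op 6: write(P1, v0, 177). refcount(pp0)=4>1 -> COPY to pp5. 6 ppages; refcounts: pp0:3 pp1:2 pp2:2 pp3:2 pp4:2 pp5:1
Op 7: write(P3, v1, 167). refcount(pp3)=2>1 -> COPY to pp6. 7 ppages; refcounts: pp0:3 pp1:2 pp2:2 pp3:1 pp4:2 pp5:1 pp6:1

Answer: 3 2 2 1 2 1 1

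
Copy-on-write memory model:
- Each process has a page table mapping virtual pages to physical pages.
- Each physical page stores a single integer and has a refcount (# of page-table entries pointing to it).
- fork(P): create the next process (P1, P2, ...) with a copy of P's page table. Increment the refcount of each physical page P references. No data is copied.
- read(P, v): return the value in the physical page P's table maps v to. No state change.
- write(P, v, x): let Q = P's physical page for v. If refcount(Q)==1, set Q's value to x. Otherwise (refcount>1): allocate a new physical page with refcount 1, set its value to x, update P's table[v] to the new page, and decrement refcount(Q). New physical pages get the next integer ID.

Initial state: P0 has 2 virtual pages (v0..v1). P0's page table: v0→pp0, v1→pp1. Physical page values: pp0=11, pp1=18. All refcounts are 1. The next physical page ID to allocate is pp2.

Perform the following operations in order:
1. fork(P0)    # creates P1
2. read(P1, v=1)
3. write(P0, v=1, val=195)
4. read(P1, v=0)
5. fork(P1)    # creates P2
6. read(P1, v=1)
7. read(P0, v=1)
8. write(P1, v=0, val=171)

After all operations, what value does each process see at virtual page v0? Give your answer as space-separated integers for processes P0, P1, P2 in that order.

Answer: 11 171 11

Derivation:
Op 1: fork(P0) -> P1. 2 ppages; refcounts: pp0:2 pp1:2
Op 2: read(P1, v1) -> 18. No state change.
Op 3: write(P0, v1, 195). refcount(pp1)=2>1 -> COPY to pp2. 3 ppages; refcounts: pp0:2 pp1:1 pp2:1
Op 4: read(P1, v0) -> 11. No state change.
Op 5: fork(P1) -> P2. 3 ppages; refcounts: pp0:3 pp1:2 pp2:1
Op 6: read(P1, v1) -> 18. No state change.
Op 7: read(P0, v1) -> 195. No state change.
Op 8: write(P1, v0, 171). refcount(pp0)=3>1 -> COPY to pp3. 4 ppages; refcounts: pp0:2 pp1:2 pp2:1 pp3:1
P0: v0 -> pp0 = 11
P1: v0 -> pp3 = 171
P2: v0 -> pp0 = 11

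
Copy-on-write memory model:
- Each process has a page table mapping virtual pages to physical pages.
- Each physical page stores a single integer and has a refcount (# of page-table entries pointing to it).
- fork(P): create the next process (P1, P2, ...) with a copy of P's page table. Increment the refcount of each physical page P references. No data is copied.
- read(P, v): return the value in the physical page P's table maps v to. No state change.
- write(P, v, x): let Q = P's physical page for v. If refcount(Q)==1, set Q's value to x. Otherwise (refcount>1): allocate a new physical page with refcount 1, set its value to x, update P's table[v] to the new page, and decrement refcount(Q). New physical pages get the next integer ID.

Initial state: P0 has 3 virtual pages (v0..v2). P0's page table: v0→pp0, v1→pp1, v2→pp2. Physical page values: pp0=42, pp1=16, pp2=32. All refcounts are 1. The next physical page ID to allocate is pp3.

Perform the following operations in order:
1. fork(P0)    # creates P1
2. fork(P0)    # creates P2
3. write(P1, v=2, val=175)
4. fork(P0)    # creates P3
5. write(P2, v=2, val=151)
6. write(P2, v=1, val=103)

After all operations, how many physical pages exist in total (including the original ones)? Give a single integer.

Op 1: fork(P0) -> P1. 3 ppages; refcounts: pp0:2 pp1:2 pp2:2
Op 2: fork(P0) -> P2. 3 ppages; refcounts: pp0:3 pp1:3 pp2:3
Op 3: write(P1, v2, 175). refcount(pp2)=3>1 -> COPY to pp3. 4 ppages; refcounts: pp0:3 pp1:3 pp2:2 pp3:1
Op 4: fork(P0) -> P3. 4 ppages; refcounts: pp0:4 pp1:4 pp2:3 pp3:1
Op 5: write(P2, v2, 151). refcount(pp2)=3>1 -> COPY to pp4. 5 ppages; refcounts: pp0:4 pp1:4 pp2:2 pp3:1 pp4:1
Op 6: write(P2, v1, 103). refcount(pp1)=4>1 -> COPY to pp5. 6 ppages; refcounts: pp0:4 pp1:3 pp2:2 pp3:1 pp4:1 pp5:1

Answer: 6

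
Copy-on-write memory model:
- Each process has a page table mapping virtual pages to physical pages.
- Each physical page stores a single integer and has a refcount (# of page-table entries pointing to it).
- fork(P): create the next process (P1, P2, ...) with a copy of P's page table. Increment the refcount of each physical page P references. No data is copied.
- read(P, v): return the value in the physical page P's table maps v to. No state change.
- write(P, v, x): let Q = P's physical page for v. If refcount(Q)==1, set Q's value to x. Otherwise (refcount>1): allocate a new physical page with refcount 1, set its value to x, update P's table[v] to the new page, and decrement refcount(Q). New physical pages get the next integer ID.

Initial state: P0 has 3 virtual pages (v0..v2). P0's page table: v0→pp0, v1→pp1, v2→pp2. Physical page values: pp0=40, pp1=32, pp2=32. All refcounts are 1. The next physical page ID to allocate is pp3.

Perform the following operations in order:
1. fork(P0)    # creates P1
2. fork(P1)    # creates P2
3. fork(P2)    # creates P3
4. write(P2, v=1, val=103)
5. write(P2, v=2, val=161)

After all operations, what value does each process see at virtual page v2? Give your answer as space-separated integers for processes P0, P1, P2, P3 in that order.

Answer: 32 32 161 32

Derivation:
Op 1: fork(P0) -> P1. 3 ppages; refcounts: pp0:2 pp1:2 pp2:2
Op 2: fork(P1) -> P2. 3 ppages; refcounts: pp0:3 pp1:3 pp2:3
Op 3: fork(P2) -> P3. 3 ppages; refcounts: pp0:4 pp1:4 pp2:4
Op 4: write(P2, v1, 103). refcount(pp1)=4>1 -> COPY to pp3. 4 ppages; refcounts: pp0:4 pp1:3 pp2:4 pp3:1
Op 5: write(P2, v2, 161). refcount(pp2)=4>1 -> COPY to pp4. 5 ppages; refcounts: pp0:4 pp1:3 pp2:3 pp3:1 pp4:1
P0: v2 -> pp2 = 32
P1: v2 -> pp2 = 32
P2: v2 -> pp4 = 161
P3: v2 -> pp2 = 32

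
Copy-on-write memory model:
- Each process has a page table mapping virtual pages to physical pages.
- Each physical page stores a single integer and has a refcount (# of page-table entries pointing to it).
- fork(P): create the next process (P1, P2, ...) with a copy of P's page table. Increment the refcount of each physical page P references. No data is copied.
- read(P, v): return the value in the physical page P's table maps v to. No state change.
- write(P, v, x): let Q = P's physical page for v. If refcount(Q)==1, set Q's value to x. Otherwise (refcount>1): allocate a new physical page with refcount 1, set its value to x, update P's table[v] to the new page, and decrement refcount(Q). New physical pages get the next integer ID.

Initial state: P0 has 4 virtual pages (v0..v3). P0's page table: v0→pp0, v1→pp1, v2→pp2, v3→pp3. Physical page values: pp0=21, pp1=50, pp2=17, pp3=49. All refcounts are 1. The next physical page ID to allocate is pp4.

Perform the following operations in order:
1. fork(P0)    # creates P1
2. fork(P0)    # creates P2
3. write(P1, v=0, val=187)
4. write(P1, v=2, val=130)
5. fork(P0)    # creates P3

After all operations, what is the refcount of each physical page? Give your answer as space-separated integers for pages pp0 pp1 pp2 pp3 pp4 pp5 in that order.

Answer: 3 4 3 4 1 1

Derivation:
Op 1: fork(P0) -> P1. 4 ppages; refcounts: pp0:2 pp1:2 pp2:2 pp3:2
Op 2: fork(P0) -> P2. 4 ppages; refcounts: pp0:3 pp1:3 pp2:3 pp3:3
Op 3: write(P1, v0, 187). refcount(pp0)=3>1 -> COPY to pp4. 5 ppages; refcounts: pp0:2 pp1:3 pp2:3 pp3:3 pp4:1
Op 4: write(P1, v2, 130). refcount(pp2)=3>1 -> COPY to pp5. 6 ppages; refcounts: pp0:2 pp1:3 pp2:2 pp3:3 pp4:1 pp5:1
Op 5: fork(P0) -> P3. 6 ppages; refcounts: pp0:3 pp1:4 pp2:3 pp3:4 pp4:1 pp5:1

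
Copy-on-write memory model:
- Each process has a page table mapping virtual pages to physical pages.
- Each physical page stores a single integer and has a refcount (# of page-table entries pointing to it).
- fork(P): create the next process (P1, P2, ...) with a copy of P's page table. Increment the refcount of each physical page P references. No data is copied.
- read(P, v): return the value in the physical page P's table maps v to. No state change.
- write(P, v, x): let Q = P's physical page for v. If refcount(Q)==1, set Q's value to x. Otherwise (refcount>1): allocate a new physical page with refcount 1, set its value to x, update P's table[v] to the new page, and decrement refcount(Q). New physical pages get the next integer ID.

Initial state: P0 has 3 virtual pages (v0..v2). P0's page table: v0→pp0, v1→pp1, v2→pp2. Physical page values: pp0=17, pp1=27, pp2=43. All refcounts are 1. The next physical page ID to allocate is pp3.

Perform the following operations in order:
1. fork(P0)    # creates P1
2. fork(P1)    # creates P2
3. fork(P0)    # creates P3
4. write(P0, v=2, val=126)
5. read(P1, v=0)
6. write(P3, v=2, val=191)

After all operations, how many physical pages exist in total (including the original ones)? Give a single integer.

Op 1: fork(P0) -> P1. 3 ppages; refcounts: pp0:2 pp1:2 pp2:2
Op 2: fork(P1) -> P2. 3 ppages; refcounts: pp0:3 pp1:3 pp2:3
Op 3: fork(P0) -> P3. 3 ppages; refcounts: pp0:4 pp1:4 pp2:4
Op 4: write(P0, v2, 126). refcount(pp2)=4>1 -> COPY to pp3. 4 ppages; refcounts: pp0:4 pp1:4 pp2:3 pp3:1
Op 5: read(P1, v0) -> 17. No state change.
Op 6: write(P3, v2, 191). refcount(pp2)=3>1 -> COPY to pp4. 5 ppages; refcounts: pp0:4 pp1:4 pp2:2 pp3:1 pp4:1

Answer: 5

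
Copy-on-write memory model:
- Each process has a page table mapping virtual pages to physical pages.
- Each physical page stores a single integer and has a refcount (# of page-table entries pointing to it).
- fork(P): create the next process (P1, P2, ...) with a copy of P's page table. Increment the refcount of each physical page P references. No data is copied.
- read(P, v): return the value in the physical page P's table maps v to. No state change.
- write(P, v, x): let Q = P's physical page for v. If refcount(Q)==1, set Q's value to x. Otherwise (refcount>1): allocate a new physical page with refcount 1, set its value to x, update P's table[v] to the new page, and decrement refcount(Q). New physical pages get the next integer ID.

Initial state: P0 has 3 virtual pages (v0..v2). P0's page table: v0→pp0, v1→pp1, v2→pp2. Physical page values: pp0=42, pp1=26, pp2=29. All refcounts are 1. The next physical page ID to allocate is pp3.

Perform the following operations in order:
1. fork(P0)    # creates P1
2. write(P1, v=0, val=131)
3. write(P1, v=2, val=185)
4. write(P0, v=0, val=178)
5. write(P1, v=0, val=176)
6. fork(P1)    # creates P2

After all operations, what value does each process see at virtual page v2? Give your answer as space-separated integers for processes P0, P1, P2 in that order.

Op 1: fork(P0) -> P1. 3 ppages; refcounts: pp0:2 pp1:2 pp2:2
Op 2: write(P1, v0, 131). refcount(pp0)=2>1 -> COPY to pp3. 4 ppages; refcounts: pp0:1 pp1:2 pp2:2 pp3:1
Op 3: write(P1, v2, 185). refcount(pp2)=2>1 -> COPY to pp4. 5 ppages; refcounts: pp0:1 pp1:2 pp2:1 pp3:1 pp4:1
Op 4: write(P0, v0, 178). refcount(pp0)=1 -> write in place. 5 ppages; refcounts: pp0:1 pp1:2 pp2:1 pp3:1 pp4:1
Op 5: write(P1, v0, 176). refcount(pp3)=1 -> write in place. 5 ppages; refcounts: pp0:1 pp1:2 pp2:1 pp3:1 pp4:1
Op 6: fork(P1) -> P2. 5 ppages; refcounts: pp0:1 pp1:3 pp2:1 pp3:2 pp4:2
P0: v2 -> pp2 = 29
P1: v2 -> pp4 = 185
P2: v2 -> pp4 = 185

Answer: 29 185 185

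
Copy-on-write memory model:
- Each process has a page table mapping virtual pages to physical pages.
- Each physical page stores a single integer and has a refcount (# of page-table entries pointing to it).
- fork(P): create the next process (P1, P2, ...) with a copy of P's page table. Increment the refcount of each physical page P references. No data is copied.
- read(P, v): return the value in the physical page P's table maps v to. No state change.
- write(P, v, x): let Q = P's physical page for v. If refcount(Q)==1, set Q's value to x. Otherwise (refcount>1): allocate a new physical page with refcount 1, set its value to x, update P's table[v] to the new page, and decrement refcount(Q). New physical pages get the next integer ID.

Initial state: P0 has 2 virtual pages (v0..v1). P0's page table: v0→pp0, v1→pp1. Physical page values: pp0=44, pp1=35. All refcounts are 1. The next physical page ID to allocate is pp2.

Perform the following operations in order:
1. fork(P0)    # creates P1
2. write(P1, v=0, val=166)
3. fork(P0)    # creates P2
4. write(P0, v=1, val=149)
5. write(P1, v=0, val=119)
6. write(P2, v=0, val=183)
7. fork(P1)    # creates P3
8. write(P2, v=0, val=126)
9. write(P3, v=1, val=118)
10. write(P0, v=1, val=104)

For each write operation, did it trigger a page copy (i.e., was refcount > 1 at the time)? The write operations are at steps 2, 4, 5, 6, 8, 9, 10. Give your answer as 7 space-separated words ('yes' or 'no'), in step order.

Op 1: fork(P0) -> P1. 2 ppages; refcounts: pp0:2 pp1:2
Op 2: write(P1, v0, 166). refcount(pp0)=2>1 -> COPY to pp2. 3 ppages; refcounts: pp0:1 pp1:2 pp2:1
Op 3: fork(P0) -> P2. 3 ppages; refcounts: pp0:2 pp1:3 pp2:1
Op 4: write(P0, v1, 149). refcount(pp1)=3>1 -> COPY to pp3. 4 ppages; refcounts: pp0:2 pp1:2 pp2:1 pp3:1
Op 5: write(P1, v0, 119). refcount(pp2)=1 -> write in place. 4 ppages; refcounts: pp0:2 pp1:2 pp2:1 pp3:1
Op 6: write(P2, v0, 183). refcount(pp0)=2>1 -> COPY to pp4. 5 ppages; refcounts: pp0:1 pp1:2 pp2:1 pp3:1 pp4:1
Op 7: fork(P1) -> P3. 5 ppages; refcounts: pp0:1 pp1:3 pp2:2 pp3:1 pp4:1
Op 8: write(P2, v0, 126). refcount(pp4)=1 -> write in place. 5 ppages; refcounts: pp0:1 pp1:3 pp2:2 pp3:1 pp4:1
Op 9: write(P3, v1, 118). refcount(pp1)=3>1 -> COPY to pp5. 6 ppages; refcounts: pp0:1 pp1:2 pp2:2 pp3:1 pp4:1 pp5:1
Op 10: write(P0, v1, 104). refcount(pp3)=1 -> write in place. 6 ppages; refcounts: pp0:1 pp1:2 pp2:2 pp3:1 pp4:1 pp5:1

yes yes no yes no yes no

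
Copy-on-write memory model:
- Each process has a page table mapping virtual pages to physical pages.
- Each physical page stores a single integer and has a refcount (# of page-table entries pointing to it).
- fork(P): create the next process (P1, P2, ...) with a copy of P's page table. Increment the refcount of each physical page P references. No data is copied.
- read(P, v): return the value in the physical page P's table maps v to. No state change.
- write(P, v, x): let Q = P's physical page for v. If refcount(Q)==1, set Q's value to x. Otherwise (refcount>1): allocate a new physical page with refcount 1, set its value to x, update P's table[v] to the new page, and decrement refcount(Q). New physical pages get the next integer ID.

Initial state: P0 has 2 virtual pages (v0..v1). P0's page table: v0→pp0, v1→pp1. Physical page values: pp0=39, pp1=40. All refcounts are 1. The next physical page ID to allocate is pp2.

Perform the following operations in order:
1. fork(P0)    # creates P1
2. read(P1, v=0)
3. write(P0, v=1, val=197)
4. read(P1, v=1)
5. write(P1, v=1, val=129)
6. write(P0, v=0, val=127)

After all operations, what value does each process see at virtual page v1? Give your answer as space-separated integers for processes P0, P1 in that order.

Answer: 197 129

Derivation:
Op 1: fork(P0) -> P1. 2 ppages; refcounts: pp0:2 pp1:2
Op 2: read(P1, v0) -> 39. No state change.
Op 3: write(P0, v1, 197). refcount(pp1)=2>1 -> COPY to pp2. 3 ppages; refcounts: pp0:2 pp1:1 pp2:1
Op 4: read(P1, v1) -> 40. No state change.
Op 5: write(P1, v1, 129). refcount(pp1)=1 -> write in place. 3 ppages; refcounts: pp0:2 pp1:1 pp2:1
Op 6: write(P0, v0, 127). refcount(pp0)=2>1 -> COPY to pp3. 4 ppages; refcounts: pp0:1 pp1:1 pp2:1 pp3:1
P0: v1 -> pp2 = 197
P1: v1 -> pp1 = 129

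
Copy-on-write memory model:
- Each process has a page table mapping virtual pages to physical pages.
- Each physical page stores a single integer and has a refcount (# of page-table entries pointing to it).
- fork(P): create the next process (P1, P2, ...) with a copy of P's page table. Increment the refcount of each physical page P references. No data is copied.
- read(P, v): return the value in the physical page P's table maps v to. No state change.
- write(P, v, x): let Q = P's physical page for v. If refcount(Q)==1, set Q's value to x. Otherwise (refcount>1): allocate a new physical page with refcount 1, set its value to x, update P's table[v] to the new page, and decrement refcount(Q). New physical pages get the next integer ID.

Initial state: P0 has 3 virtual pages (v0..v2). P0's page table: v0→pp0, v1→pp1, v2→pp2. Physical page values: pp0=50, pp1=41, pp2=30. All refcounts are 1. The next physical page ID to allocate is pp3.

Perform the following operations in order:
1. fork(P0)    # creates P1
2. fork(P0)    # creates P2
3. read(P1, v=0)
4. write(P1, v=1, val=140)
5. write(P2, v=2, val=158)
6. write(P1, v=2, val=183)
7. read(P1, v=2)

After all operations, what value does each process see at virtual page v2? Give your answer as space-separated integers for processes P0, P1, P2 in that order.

Answer: 30 183 158

Derivation:
Op 1: fork(P0) -> P1. 3 ppages; refcounts: pp0:2 pp1:2 pp2:2
Op 2: fork(P0) -> P2. 3 ppages; refcounts: pp0:3 pp1:3 pp2:3
Op 3: read(P1, v0) -> 50. No state change.
Op 4: write(P1, v1, 140). refcount(pp1)=3>1 -> COPY to pp3. 4 ppages; refcounts: pp0:3 pp1:2 pp2:3 pp3:1
Op 5: write(P2, v2, 158). refcount(pp2)=3>1 -> COPY to pp4. 5 ppages; refcounts: pp0:3 pp1:2 pp2:2 pp3:1 pp4:1
Op 6: write(P1, v2, 183). refcount(pp2)=2>1 -> COPY to pp5. 6 ppages; refcounts: pp0:3 pp1:2 pp2:1 pp3:1 pp4:1 pp5:1
Op 7: read(P1, v2) -> 183. No state change.
P0: v2 -> pp2 = 30
P1: v2 -> pp5 = 183
P2: v2 -> pp4 = 158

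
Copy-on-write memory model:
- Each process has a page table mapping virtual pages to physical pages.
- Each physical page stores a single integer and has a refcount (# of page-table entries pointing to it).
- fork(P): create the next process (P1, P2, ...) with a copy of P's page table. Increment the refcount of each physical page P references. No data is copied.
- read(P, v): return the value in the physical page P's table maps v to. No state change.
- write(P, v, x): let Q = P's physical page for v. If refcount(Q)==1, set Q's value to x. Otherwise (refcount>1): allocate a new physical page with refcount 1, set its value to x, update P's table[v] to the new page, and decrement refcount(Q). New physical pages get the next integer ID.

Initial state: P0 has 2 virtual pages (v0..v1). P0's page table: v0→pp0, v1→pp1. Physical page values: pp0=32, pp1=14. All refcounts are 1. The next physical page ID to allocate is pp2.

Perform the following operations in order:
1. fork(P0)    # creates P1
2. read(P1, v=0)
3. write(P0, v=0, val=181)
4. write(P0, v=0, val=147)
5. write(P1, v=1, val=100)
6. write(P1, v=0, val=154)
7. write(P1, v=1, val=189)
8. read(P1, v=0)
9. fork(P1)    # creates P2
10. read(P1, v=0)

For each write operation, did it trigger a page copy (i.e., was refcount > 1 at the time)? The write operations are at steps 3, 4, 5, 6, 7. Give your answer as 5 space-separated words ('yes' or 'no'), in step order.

Op 1: fork(P0) -> P1. 2 ppages; refcounts: pp0:2 pp1:2
Op 2: read(P1, v0) -> 32. No state change.
Op 3: write(P0, v0, 181). refcount(pp0)=2>1 -> COPY to pp2. 3 ppages; refcounts: pp0:1 pp1:2 pp2:1
Op 4: write(P0, v0, 147). refcount(pp2)=1 -> write in place. 3 ppages; refcounts: pp0:1 pp1:2 pp2:1
Op 5: write(P1, v1, 100). refcount(pp1)=2>1 -> COPY to pp3. 4 ppages; refcounts: pp0:1 pp1:1 pp2:1 pp3:1
Op 6: write(P1, v0, 154). refcount(pp0)=1 -> write in place. 4 ppages; refcounts: pp0:1 pp1:1 pp2:1 pp3:1
Op 7: write(P1, v1, 189). refcount(pp3)=1 -> write in place. 4 ppages; refcounts: pp0:1 pp1:1 pp2:1 pp3:1
Op 8: read(P1, v0) -> 154. No state change.
Op 9: fork(P1) -> P2. 4 ppages; refcounts: pp0:2 pp1:1 pp2:1 pp3:2
Op 10: read(P1, v0) -> 154. No state change.

yes no yes no no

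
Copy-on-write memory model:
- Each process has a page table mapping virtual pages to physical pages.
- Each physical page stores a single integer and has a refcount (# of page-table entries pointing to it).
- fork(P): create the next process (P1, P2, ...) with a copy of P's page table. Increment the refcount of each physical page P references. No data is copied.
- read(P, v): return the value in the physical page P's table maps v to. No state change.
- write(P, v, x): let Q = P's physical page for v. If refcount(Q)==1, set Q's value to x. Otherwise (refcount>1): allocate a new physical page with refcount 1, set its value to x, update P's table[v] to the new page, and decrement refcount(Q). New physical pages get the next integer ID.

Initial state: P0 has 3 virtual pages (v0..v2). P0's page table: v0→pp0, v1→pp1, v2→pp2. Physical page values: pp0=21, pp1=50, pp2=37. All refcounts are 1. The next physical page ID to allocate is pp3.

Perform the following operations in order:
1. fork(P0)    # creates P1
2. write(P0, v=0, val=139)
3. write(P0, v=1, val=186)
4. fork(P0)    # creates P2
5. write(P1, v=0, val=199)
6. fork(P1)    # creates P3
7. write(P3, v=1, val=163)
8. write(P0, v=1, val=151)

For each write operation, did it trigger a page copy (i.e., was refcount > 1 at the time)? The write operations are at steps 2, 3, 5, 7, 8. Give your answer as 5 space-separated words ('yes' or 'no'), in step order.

Op 1: fork(P0) -> P1. 3 ppages; refcounts: pp0:2 pp1:2 pp2:2
Op 2: write(P0, v0, 139). refcount(pp0)=2>1 -> COPY to pp3. 4 ppages; refcounts: pp0:1 pp1:2 pp2:2 pp3:1
Op 3: write(P0, v1, 186). refcount(pp1)=2>1 -> COPY to pp4. 5 ppages; refcounts: pp0:1 pp1:1 pp2:2 pp3:1 pp4:1
Op 4: fork(P0) -> P2. 5 ppages; refcounts: pp0:1 pp1:1 pp2:3 pp3:2 pp4:2
Op 5: write(P1, v0, 199). refcount(pp0)=1 -> write in place. 5 ppages; refcounts: pp0:1 pp1:1 pp2:3 pp3:2 pp4:2
Op 6: fork(P1) -> P3. 5 ppages; refcounts: pp0:2 pp1:2 pp2:4 pp3:2 pp4:2
Op 7: write(P3, v1, 163). refcount(pp1)=2>1 -> COPY to pp5. 6 ppages; refcounts: pp0:2 pp1:1 pp2:4 pp3:2 pp4:2 pp5:1
Op 8: write(P0, v1, 151). refcount(pp4)=2>1 -> COPY to pp6. 7 ppages; refcounts: pp0:2 pp1:1 pp2:4 pp3:2 pp4:1 pp5:1 pp6:1

yes yes no yes yes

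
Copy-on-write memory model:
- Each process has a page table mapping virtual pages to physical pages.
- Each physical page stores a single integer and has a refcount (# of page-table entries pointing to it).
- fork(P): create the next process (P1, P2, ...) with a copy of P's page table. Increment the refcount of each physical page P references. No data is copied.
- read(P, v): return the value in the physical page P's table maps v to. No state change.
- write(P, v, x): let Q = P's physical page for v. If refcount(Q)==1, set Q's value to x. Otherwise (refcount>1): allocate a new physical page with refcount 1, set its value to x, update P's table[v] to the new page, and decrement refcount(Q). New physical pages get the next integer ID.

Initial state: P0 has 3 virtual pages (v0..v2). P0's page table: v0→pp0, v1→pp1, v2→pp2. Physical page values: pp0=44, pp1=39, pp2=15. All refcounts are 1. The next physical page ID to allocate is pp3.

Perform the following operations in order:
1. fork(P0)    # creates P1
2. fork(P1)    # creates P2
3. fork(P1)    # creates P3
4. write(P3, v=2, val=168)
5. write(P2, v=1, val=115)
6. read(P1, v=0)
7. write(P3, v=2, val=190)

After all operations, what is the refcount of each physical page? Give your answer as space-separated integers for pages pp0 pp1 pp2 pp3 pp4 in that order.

Answer: 4 3 3 1 1

Derivation:
Op 1: fork(P0) -> P1. 3 ppages; refcounts: pp0:2 pp1:2 pp2:2
Op 2: fork(P1) -> P2. 3 ppages; refcounts: pp0:3 pp1:3 pp2:3
Op 3: fork(P1) -> P3. 3 ppages; refcounts: pp0:4 pp1:4 pp2:4
Op 4: write(P3, v2, 168). refcount(pp2)=4>1 -> COPY to pp3. 4 ppages; refcounts: pp0:4 pp1:4 pp2:3 pp3:1
Op 5: write(P2, v1, 115). refcount(pp1)=4>1 -> COPY to pp4. 5 ppages; refcounts: pp0:4 pp1:3 pp2:3 pp3:1 pp4:1
Op 6: read(P1, v0) -> 44. No state change.
Op 7: write(P3, v2, 190). refcount(pp3)=1 -> write in place. 5 ppages; refcounts: pp0:4 pp1:3 pp2:3 pp3:1 pp4:1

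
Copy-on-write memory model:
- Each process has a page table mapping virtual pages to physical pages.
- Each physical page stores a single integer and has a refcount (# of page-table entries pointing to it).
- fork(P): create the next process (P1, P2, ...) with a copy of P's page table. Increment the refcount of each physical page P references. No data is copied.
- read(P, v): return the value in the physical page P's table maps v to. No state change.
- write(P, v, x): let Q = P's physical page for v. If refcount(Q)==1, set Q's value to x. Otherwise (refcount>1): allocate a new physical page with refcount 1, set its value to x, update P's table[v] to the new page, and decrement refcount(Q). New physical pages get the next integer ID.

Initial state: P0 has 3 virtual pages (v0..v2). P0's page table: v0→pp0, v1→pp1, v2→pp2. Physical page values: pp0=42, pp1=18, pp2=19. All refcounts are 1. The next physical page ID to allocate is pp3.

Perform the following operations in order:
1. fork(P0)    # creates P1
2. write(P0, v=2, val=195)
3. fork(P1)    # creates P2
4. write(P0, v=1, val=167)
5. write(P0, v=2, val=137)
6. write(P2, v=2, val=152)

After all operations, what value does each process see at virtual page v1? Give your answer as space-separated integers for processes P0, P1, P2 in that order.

Answer: 167 18 18

Derivation:
Op 1: fork(P0) -> P1. 3 ppages; refcounts: pp0:2 pp1:2 pp2:2
Op 2: write(P0, v2, 195). refcount(pp2)=2>1 -> COPY to pp3. 4 ppages; refcounts: pp0:2 pp1:2 pp2:1 pp3:1
Op 3: fork(P1) -> P2. 4 ppages; refcounts: pp0:3 pp1:3 pp2:2 pp3:1
Op 4: write(P0, v1, 167). refcount(pp1)=3>1 -> COPY to pp4. 5 ppages; refcounts: pp0:3 pp1:2 pp2:2 pp3:1 pp4:1
Op 5: write(P0, v2, 137). refcount(pp3)=1 -> write in place. 5 ppages; refcounts: pp0:3 pp1:2 pp2:2 pp3:1 pp4:1
Op 6: write(P2, v2, 152). refcount(pp2)=2>1 -> COPY to pp5. 6 ppages; refcounts: pp0:3 pp1:2 pp2:1 pp3:1 pp4:1 pp5:1
P0: v1 -> pp4 = 167
P1: v1 -> pp1 = 18
P2: v1 -> pp1 = 18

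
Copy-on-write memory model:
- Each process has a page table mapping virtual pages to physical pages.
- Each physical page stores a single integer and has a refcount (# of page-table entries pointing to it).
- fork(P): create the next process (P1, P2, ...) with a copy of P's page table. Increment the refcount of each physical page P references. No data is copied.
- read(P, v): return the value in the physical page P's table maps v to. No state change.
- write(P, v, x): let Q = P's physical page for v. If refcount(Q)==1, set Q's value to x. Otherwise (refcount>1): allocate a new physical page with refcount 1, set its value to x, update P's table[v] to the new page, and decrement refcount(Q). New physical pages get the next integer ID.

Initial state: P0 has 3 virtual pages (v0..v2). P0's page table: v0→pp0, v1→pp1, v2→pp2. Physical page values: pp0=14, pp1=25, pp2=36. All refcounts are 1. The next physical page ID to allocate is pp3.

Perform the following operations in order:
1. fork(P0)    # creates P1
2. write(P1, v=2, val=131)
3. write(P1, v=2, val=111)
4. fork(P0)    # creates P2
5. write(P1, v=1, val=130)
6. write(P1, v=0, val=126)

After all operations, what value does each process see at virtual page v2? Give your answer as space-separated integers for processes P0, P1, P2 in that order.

Answer: 36 111 36

Derivation:
Op 1: fork(P0) -> P1. 3 ppages; refcounts: pp0:2 pp1:2 pp2:2
Op 2: write(P1, v2, 131). refcount(pp2)=2>1 -> COPY to pp3. 4 ppages; refcounts: pp0:2 pp1:2 pp2:1 pp3:1
Op 3: write(P1, v2, 111). refcount(pp3)=1 -> write in place. 4 ppages; refcounts: pp0:2 pp1:2 pp2:1 pp3:1
Op 4: fork(P0) -> P2. 4 ppages; refcounts: pp0:3 pp1:3 pp2:2 pp3:1
Op 5: write(P1, v1, 130). refcount(pp1)=3>1 -> COPY to pp4. 5 ppages; refcounts: pp0:3 pp1:2 pp2:2 pp3:1 pp4:1
Op 6: write(P1, v0, 126). refcount(pp0)=3>1 -> COPY to pp5. 6 ppages; refcounts: pp0:2 pp1:2 pp2:2 pp3:1 pp4:1 pp5:1
P0: v2 -> pp2 = 36
P1: v2 -> pp3 = 111
P2: v2 -> pp2 = 36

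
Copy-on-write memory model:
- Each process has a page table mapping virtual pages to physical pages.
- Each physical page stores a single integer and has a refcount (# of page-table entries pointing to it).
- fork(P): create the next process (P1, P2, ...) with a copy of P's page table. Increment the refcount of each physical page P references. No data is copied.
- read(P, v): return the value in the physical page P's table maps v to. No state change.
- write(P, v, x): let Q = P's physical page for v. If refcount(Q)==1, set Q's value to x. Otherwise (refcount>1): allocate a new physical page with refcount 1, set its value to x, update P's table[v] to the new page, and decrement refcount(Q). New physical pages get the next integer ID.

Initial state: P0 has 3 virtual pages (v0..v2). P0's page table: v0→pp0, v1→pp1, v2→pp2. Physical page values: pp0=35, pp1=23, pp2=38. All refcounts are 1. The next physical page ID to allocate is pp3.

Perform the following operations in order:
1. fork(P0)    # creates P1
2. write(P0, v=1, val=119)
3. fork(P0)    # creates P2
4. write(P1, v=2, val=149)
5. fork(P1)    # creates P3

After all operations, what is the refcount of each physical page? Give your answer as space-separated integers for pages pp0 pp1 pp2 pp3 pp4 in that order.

Answer: 4 2 2 2 2

Derivation:
Op 1: fork(P0) -> P1. 3 ppages; refcounts: pp0:2 pp1:2 pp2:2
Op 2: write(P0, v1, 119). refcount(pp1)=2>1 -> COPY to pp3. 4 ppages; refcounts: pp0:2 pp1:1 pp2:2 pp3:1
Op 3: fork(P0) -> P2. 4 ppages; refcounts: pp0:3 pp1:1 pp2:3 pp3:2
Op 4: write(P1, v2, 149). refcount(pp2)=3>1 -> COPY to pp4. 5 ppages; refcounts: pp0:3 pp1:1 pp2:2 pp3:2 pp4:1
Op 5: fork(P1) -> P3. 5 ppages; refcounts: pp0:4 pp1:2 pp2:2 pp3:2 pp4:2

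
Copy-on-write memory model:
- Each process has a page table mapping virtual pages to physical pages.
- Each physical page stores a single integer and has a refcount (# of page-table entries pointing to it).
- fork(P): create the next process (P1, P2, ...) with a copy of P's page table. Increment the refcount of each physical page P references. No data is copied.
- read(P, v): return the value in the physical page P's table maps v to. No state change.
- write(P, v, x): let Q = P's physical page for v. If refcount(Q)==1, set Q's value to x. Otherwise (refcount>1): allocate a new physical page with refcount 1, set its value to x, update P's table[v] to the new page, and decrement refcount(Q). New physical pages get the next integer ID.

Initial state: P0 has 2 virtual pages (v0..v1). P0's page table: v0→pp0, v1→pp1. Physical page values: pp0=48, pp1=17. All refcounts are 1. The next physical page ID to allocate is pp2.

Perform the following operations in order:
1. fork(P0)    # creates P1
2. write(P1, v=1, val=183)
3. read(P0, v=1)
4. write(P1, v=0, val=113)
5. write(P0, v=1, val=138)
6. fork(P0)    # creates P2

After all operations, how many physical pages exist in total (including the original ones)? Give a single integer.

Answer: 4

Derivation:
Op 1: fork(P0) -> P1. 2 ppages; refcounts: pp0:2 pp1:2
Op 2: write(P1, v1, 183). refcount(pp1)=2>1 -> COPY to pp2. 3 ppages; refcounts: pp0:2 pp1:1 pp2:1
Op 3: read(P0, v1) -> 17. No state change.
Op 4: write(P1, v0, 113). refcount(pp0)=2>1 -> COPY to pp3. 4 ppages; refcounts: pp0:1 pp1:1 pp2:1 pp3:1
Op 5: write(P0, v1, 138). refcount(pp1)=1 -> write in place. 4 ppages; refcounts: pp0:1 pp1:1 pp2:1 pp3:1
Op 6: fork(P0) -> P2. 4 ppages; refcounts: pp0:2 pp1:2 pp2:1 pp3:1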